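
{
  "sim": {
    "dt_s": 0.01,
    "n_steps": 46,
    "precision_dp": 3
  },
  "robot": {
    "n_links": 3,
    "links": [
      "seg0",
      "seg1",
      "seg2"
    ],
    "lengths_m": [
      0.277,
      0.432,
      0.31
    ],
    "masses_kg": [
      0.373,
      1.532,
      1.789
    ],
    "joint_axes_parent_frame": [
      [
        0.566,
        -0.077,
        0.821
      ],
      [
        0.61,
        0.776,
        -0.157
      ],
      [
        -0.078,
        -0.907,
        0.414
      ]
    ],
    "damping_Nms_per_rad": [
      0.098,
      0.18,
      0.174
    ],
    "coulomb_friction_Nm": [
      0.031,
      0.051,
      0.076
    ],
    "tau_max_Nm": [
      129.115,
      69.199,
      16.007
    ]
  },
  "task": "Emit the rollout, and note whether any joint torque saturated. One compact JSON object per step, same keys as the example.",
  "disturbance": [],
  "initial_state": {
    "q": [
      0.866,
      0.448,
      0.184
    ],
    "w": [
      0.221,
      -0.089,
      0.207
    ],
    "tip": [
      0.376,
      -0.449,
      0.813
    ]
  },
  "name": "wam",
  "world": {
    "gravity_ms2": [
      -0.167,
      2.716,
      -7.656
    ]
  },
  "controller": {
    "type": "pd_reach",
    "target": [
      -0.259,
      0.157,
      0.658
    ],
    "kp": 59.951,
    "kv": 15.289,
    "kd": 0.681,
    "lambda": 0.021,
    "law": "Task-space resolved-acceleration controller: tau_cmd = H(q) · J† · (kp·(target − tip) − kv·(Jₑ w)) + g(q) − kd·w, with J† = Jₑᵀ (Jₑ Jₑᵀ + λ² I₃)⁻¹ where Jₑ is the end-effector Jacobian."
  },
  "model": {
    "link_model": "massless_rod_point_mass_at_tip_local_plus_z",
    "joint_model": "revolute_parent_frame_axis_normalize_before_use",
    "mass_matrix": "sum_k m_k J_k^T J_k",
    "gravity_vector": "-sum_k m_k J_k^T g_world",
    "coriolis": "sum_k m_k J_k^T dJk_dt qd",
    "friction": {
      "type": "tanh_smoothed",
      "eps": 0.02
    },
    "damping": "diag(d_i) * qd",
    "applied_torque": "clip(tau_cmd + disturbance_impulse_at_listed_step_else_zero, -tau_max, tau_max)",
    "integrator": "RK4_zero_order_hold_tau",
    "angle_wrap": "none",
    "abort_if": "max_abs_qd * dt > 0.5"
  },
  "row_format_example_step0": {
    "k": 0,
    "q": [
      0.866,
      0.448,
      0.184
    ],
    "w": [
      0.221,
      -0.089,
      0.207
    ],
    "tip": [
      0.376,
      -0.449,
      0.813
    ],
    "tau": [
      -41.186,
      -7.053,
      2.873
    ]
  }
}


{"k":1,"q":[0.843,0.465,0.21],"w":[-4.764,3.414,4.933],"tip":[0.374,-0.448,0.812],"tau":[-31.023,-11.053,-0.083]}
{"k":2,"q":[0.779,0.509,0.269],"w":[-8.294,5.518,6.761],"tip":[0.369,-0.443,0.812],"tau":[-22.142,-17.827,0.102]}
{"k":3,"q":[0.685,0.569,0.335],"w":[-10.688,6.521,6.445],"tip":[0.363,-0.435,0.811],"tau":[-15.421,-22.822,1.908]}
{"k":4,"q":[0.571,0.635,0.393],"w":[-12.141,6.743,4.981],"tip":[0.355,-0.425,0.81],"tau":[-11.1,-25.068,4.122]}
{"k":5,"q":[0.447,0.701,0.433],"w":[-12.684,6.391,3.172],"tip":[0.346,-0.414,0.81],"tau":[-9.124,-25.54,6.022]}
{"k":6,"q":[0.321,0.761,0.457],"w":[-12.28,5.601,1.622],"tip":[0.337,-0.404,0.81],"tau":[-9.24,-25.382,7.225]}
{"k":7,"q":[0.203,0.812,0.468],"w":[-11.219,4.635,0.714],"tip":[0.327,-0.395,0.811],"tau":[-10.68,-25.195,7.587]}
{"k":8,"q":[0.096,0.855,0.473],"w":[-10.172,3.843,0.39],"tip":[0.316,-0.386,0.813],"tau":[-12.317,-25.017,7.3]}
{"k":9,"q":[-0.003,0.891,0.476],"w":[-9.592,3.372,0.292],"tip":[0.304,-0.379,0.815],"tau":[-13.488,-24.744,6.731]}
{"k":10,"q":[-0.099,0.924,0.479],"w":[-9.486,3.158,0.154],"tip":[0.291,-0.371,0.818],"tau":[-14.207,-24.431,6.129]}
{"k":11,"q":[-0.195,0.955,0.479],"w":[-9.689,3.088,-0.119],"tip":[0.277,-0.363,0.821],"tau":[-14.704,-24.233,5.561]}
{"k":12,"q":[-0.294,0.986,0.475],"w":[-10.059,3.079,-0.548],"tip":[0.262,-0.354,0.825],"tau":[-15.067,-24.219,5.029]}
{"k":13,"q":[-0.397,1.017,0.467],"w":[-10.509,3.078,-1.148],"tip":[0.247,-0.344,0.829],"tau":[-15.126,-24.265,4.548]}
{"k":14,"q":[-0.504,1.047,0.452],"w":[-10.921,3.034,-1.869],"tip":[0.231,-0.333,0.833],"tau":[-14.479,-23.93,4.073]}
{"k":15,"q":[-0.614,1.077,0.429],"w":[-11.18,2.916,-2.603],"tip":[0.214,-0.321,0.837],"tau":[-12.801,-22.714,3.539]}
{"k":16,"q":[-0.726,1.105,0.4],"w":[-11.204,2.724,-3.22],"tip":[0.197,-0.309,0.84],"tau":[-10.386,-20.702,2.898]}
{"k":17,"q":[-0.837,1.131,0.366],"w":[-11.013,2.49,-3.667],"tip":[0.18,-0.295,0.844],"tau":[-8.027,-18.687,2.175]}
{"k":18,"q":[-0.946,1.155,0.328],"w":[-10.71,2.252,-4.009],"tip":[0.163,-0.281,0.847],"tau":[-6.252,-17.387,1.465]}
{"k":19,"q":[-1.051,1.176,0.286],"w":[-10.392,2.019,-4.354],"tip":[0.145,-0.266,0.85],"tau":[-4.969,-16.853,0.865]}
{"k":20,"q":[-1.154,1.195,0.24],"w":[-10.093,1.784,-4.758],"tip":[0.129,-0.25,0.853],"tau":[-3.66,-16.502,0.411]}
{"k":21,"q":[-1.253,1.212,0.191],"w":[-9.79,1.541,-5.18],"tip":[0.112,-0.234,0.854],"tau":[-1.73,-15.475,0.066]}
{"k":22,"q":[-1.349,1.226,0.137],"w":[-9.429,1.304,-5.506],"tip":[0.096,-0.217,0.855],"tau":[1.055,-13.226,-0.248]}
{"k":23,"q":[-1.441,1.238,0.082],"w":[-8.968,1.099,-5.613],"tip":[0.081,-0.199,0.855],"tau":[4.356,-9.985,-0.599]}
{"k":24,"q":[-1.528,1.248,0.027],"w":[-8.411,0.953,-5.456],"tip":[0.066,-0.181,0.855],"tau":[7.544,-6.523,-0.993]}
{"k":25,"q":[-1.609,1.258,-0.026],"w":[-7.797,0.875,-5.083],"tip":[0.053,-0.163,0.853],"tau":[10.166,-3.527,-1.383]}
{"k":26,"q":[-1.683,1.266,-0.074],"w":[-7.171,0.854,-4.587],"tip":[0.04,-0.145,0.851],"tau":[12.082,-1.305,-1.711]}
{"k":27,"q":[-1.752,1.275,-0.117],"w":[-6.566,0.871,-4.053],"tip":[0.028,-0.128,0.848],"tau":[13.352,0.136,-1.938]}
{"k":28,"q":[-1.815,1.284,-0.155],"w":[-5.999,0.911,-3.535],"tip":[0.016,-0.11,0.845],"tau":[14.105,0.925,-2.053]}
{"k":29,"q":[-1.872,1.293,-0.188],"w":[-5.475,0.959,-3.062],"tip":[0.006,-0.094,0.842],"tau":[14.472,1.217,-2.064]}
{"k":30,"q":[-1.924,1.303,-0.217],"w":[-4.997,1.009,-2.644],"tip":[-0.005,-0.078,0.838],"tau":[14.559,1.148,-1.986]}
{"k":31,"q":[-1.972,1.313,-0.241],"w":[-4.561,1.054,-2.281],"tip":[-0.014,-0.063,0.834],"tau":[14.448,0.828,-1.841]}
{"k":32,"q":[-2.016,1.324,-0.262],"w":[-4.163,1.094,-1.969],"tip":[-0.023,-0.049,0.829],"tau":[14.199,0.339,-1.647]}
{"k":33,"q":[-2.056,1.335,-0.281],"w":[-3.802,1.127,-1.701],"tip":[-0.032,-0.035,0.825],"tau":[13.857,-0.257,-1.419]}
{"k":34,"q":[-2.092,1.346,-0.296],"w":[-3.473,1.152,-1.471],"tip":[-0.04,-0.023,0.82],"tau":[13.456,-0.917,-1.171]}
{"k":35,"q":[-2.125,1.358,-0.31],"w":[-3.173,1.171,-1.273],"tip":[-0.048,-0.011,0.815],"tau":[13.02,-1.608,-0.914]}
{"k":36,"q":[-2.156,1.37,-0.322],"w":[-2.901,1.184,-1.102],"tip":[-0.056,-0.0,0.81],"tau":[12.566,-2.308,-0.655]}
{"k":37,"q":[-2.183,1.382,-0.332],"w":[-2.653,1.191,-0.952],"tip":[-0.064,0.01,0.805],"tau":[12.107,-2.999,-0.4]}
{"k":38,"q":[-2.209,1.394,-0.341],"w":[-2.427,1.193,-0.821],"tip":[-0.071,0.02,0.8],"tau":[11.654,-3.671,-0.153]}
{"k":39,"q":[-2.232,1.406,-0.349],"w":[-2.221,1.191,-0.706],"tip":[-0.078,0.028,0.795],"tau":[11.212,-4.315,0.083]}
{"k":40,"q":[-2.253,1.417,-0.355],"w":[-2.033,1.185,-0.604],"tip":[-0.085,0.036,0.79],"tau":[10.787,-4.926,0.306]}
{"k":41,"q":[-2.273,1.429,-0.361],"w":[-1.862,1.175,-0.513],"tip":[-0.092,0.044,0.785],"tau":[10.381,-5.502,0.514]}
{"k":42,"q":[-2.29,1.441,-0.366],"w":[-1.706,1.163,-0.431],"tip":[-0.098,0.051,0.781],"tau":[9.996,-6.041,0.708]}
{"k":43,"q":[-2.307,1.452,-0.37],"w":[-1.564,1.149,-0.358],"tip":[-0.105,0.058,0.776],"tau":[9.634,-6.541,0.887]}
{"k":44,"q":[-2.322,1.464,-0.373],"w":[-1.434,1.132,-0.292],"tip":[-0.111,0.064,0.771],"tau":[9.295,-7.004,1.051]}
{"k":45,"q":[-2.335,1.475,-0.375],"w":[-1.316,1.113,-0.233],"tip":[-0.117,0.069,0.766],"tau":[8.978,-7.43,1.201]}
{"k":46,"q":[-2.348,1.486,-0.377],"w":[-1.208,1.093,-0.179],"tip":[-0.123,0.075,0.762]}
{"summary": "any joint saturated: no"}


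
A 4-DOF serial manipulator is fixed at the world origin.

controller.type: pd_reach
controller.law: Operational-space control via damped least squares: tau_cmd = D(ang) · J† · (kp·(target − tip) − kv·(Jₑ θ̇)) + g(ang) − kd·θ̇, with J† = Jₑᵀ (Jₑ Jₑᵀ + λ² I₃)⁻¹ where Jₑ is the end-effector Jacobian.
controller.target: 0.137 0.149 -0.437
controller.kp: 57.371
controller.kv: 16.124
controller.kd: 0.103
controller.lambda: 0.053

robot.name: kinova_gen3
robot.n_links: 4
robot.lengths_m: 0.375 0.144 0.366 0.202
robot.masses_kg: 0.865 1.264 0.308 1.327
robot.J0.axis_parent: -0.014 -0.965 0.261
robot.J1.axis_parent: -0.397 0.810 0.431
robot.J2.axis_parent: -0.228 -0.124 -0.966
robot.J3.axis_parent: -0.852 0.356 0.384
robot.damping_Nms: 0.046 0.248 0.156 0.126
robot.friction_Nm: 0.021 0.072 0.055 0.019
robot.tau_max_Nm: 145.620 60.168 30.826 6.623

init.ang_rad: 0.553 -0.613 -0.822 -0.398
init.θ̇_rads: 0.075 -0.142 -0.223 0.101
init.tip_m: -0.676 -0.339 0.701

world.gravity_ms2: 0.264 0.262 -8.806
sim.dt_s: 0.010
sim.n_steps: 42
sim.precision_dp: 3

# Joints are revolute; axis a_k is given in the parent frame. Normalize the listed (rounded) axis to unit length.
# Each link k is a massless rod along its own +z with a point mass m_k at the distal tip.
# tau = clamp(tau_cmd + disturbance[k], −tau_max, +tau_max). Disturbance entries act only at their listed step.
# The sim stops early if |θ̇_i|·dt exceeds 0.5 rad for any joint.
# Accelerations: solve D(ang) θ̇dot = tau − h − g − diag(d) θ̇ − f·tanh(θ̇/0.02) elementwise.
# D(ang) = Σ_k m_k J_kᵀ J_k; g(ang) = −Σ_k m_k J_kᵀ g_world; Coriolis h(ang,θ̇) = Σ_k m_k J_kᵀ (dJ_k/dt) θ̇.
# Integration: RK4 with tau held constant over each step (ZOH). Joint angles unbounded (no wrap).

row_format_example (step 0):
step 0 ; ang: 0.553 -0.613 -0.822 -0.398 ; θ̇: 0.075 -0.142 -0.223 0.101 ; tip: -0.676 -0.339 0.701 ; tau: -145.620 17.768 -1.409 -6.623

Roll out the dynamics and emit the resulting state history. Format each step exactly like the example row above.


step 1 ; ang: 0.534 -0.636 -0.807 -0.394 ; θ̇: -3.825 -4.588 2.914 0.599 ; tip: -0.675 -0.339 0.698 ; tau: -132.598 16.644 -1.340 -6.171
step 2 ; ang: 0.479 -0.702 -0.769 -0.390 ; θ̇: -7.180 -8.612 4.293 0.026 ; tip: -0.670 -0.338 0.690 ; tau: -101.062 10.266 -0.250 -4.932
step 3 ; ang: 0.395 -0.804 -0.730 -0.398 ; θ̇: -9.488 -11.580 3.307 -1.742 ; tip: -0.660 -0.333 0.678 ; tau: -61.013 1.672 1.076 -3.907
step 4 ; ang: 0.295 -0.926 -0.706 -0.429 ; θ̇: -10.527 -12.819 1.434 -4.586 ; tip: -0.645 -0.324 0.662 ; tau: -28.061 -4.577 1.825 -3.123
step 5 ; ang: 0.189 -1.054 -0.701 -0.490 ; θ̇: -10.630 -12.734 -0.330 -7.462 ; tip: -0.624 -0.311 0.641 ; tau: -5.876 -7.412 1.928 -2.472
step 6 ; ang: 0.085 -1.178 -0.710 -0.576 ; θ̇: -10.207 -11.968 -1.555 -9.724 ; tip: -0.600 -0.295 0.619 ; tau: 8.189 -7.674 1.566 -1.810
step 7 ; ang: -0.014 -1.292 -0.730 -0.681 ; θ̇: -9.540 -11.018 -2.366 -11.146 ; tip: -0.574 -0.277 0.594 ; tau: 16.901 -6.424 0.942 -1.074
step 8 ; ang: -0.105 -1.398 -0.756 -0.797 ; θ̇: -8.772 -10.079 -2.819 -11.908 ; tip: -0.547 -0.257 0.569 ; tau: 22.113 -4.411 0.172 -0.271
step 9 ; ang: -0.189 -1.494 -0.785 -0.918 ; θ̇: -7.978 -9.234 -3.029 -12.210 ; tip: -0.519 -0.236 0.543 ; tau: 25.007 -2.119 -0.659 0.553
step 10 ; ang: -0.265 -1.583 -0.816 -1.040 ; θ̇: -7.194 -8.507 -3.098 -12.210 ; tip: -0.491 -0.214 0.517 ; tau: 26.361 0.159 -1.487 1.344
step 11 ; ang: -0.333 -1.664 -0.847 -1.161 ; θ̇: -6.437 -7.898 -3.096 -12.021 ; tip: -0.463 -0.192 0.490 ; tau: 26.705 2.262 -2.264 2.059
step 12 ; ang: -0.393 -1.741 -0.878 -1.280 ; θ̇: -5.712 -7.397 -3.069 -11.717 ; tip: -0.436 -0.171 0.464 ; tau: 26.400 4.110 -2.962 2.671
step 13 ; ang: -0.447 -1.813 -0.909 -1.395 ; θ̇: -5.019 -6.991 -3.040 -11.344 ; tip: -0.410 -0.150 0.439 ; tau: 25.690 5.678 -3.561 3.165
step 14 ; ang: -0.494 -1.881 -0.939 -1.507 ; θ̇: -4.356 -6.668 -3.021 -10.928 ; tip: -0.385 -0.130 0.413 ; tau: 24.736 6.968 -4.056 3.537
step 15 ; ang: -0.534 -1.946 -0.969 -1.614 ; θ̇: -3.721 -6.416 -3.014 -10.483 ; tip: -0.362 -0.110 0.388 ; tau: 23.631 7.997 -4.446 3.791
step 16 ; ang: -0.568 -2.009 -0.999 -1.716 ; θ̇: -3.110 -6.224 -3.018 -10.013 ; tip: -0.340 -0.091 0.364 ; tau: 22.422 8.788 -4.736 3.935
step 17 ; ang: -0.597 -2.071 -1.029 -1.814 ; θ̇: -2.522 -6.081 -3.023 -9.514 ; tip: -0.319 -0.073 0.340 ; tau: 21.107 9.364 -4.932 3.979
step 18 ; ang: -0.619 -2.131 -1.060 -1.906 ; θ̇: -1.957 -5.979 -3.019 -8.976 ; tip: -0.299 -0.055 0.316 ; tau: 19.647 9.746 -5.043 3.935
step 19 ; ang: -0.636 -2.191 -1.090 -1.993 ; θ̇: -1.417 -5.910 -2.987 -8.382 ; tip: -0.281 -0.038 0.294 ; tau: 17.968 9.950 -5.081 3.814
step 20 ; ang: -0.647 -2.249 -1.119 -2.074 ; θ̇: -0.907 -5.865 -2.908 -7.709 ; tip: -0.265 -0.022 0.271 ; tau: 15.983 9.993 -5.057 3.627
step 21 ; ang: -0.654 -2.308 -1.148 -2.147 ; θ̇: -0.434 -5.837 -2.755 -6.933 ; tip: -0.249 -0.007 0.249 ; tau: 13.630 9.896 -4.987 3.382
step 22 ; ang: -0.656 -2.366 -1.174 -2.212 ; θ̇: -0.010 -5.817 -2.507 -6.029 ; tip: -0.235 0.008 0.228 ; tau: 10.935 9.692 -4.887 3.089
step 23 ; ang: -0.655 -2.424 -1.197 -2.267 ; θ̇: 0.355 -5.798 -2.148 -4.986 ; tip: -0.222 0.022 0.207 ; tau: 8.057 9.429 -4.775 2.758
step 24 ; ang: -0.650 -2.482 -1.217 -2.311 ; θ̇: 0.654 -5.773 -1.689 -3.819 ; tip: -0.210 0.036 0.186 ; tau: 5.275 9.161 -4.667 2.401
step 25 ; ang: -0.642 -2.540 -1.231 -2.343 ; θ̇: 0.890 -5.738 -1.172 -2.576 ; tip: -0.199 0.048 0.165 ; tau: 2.897 8.940 -4.567 2.032
step 26 ; ang: -0.632 -2.597 -1.240 -2.363 ; θ̇: 1.072 -5.695 -0.662 -1.329 ; tip: -0.188 0.060 0.144 ; tau: 1.156 8.796 -4.476 1.664
step 27 ; ang: -0.621 -2.654 -1.245 -2.370 ; θ̇: 1.214 -5.647 -0.229 -0.153 ; tip: -0.178 0.071 0.124 ; tau: 0.140 8.738 -4.388 1.310
step 28 ; ang: -0.608 -2.710 -1.245 -2.366 ; θ̇: 1.336 -5.597 0.062 0.876 ; tip: -0.168 0.082 0.103 ; tau: -0.169 8.762 -4.297 0.985
step 29 ; ang: -0.594 -2.766 -1.244 -2.353 ; θ̇: 1.456 -5.558 0.171 1.732 ; tip: -0.158 0.091 0.084 ; tau: 0.065 8.839 -4.188 0.690
step 30 ; ang: -0.579 -2.821 -1.242 -2.332 ; θ̇: 1.583 -5.506 0.174 2.449 ; tip: -0.148 0.100 0.064 ; tau: 0.624 8.933 -4.083 0.421
step 31 ; ang: -0.562 -2.876 -1.241 -2.305 ; θ̇: 1.725 -5.442 0.085 3.042 ; tip: -0.138 0.108 0.045 ; tau: 1.353 9.014 -3.980 0.178
step 32 ; ang: -0.544 -2.930 -1.241 -2.272 ; θ̇: 1.884 -5.362 -0.059 3.537 ; tip: -0.128 0.115 0.027 ; tau: 2.143 9.058 -3.883 -0.044
step 33 ; ang: -0.524 -2.983 -1.242 -2.234 ; θ̇: 2.060 -5.261 -0.232 3.958 ; tip: -0.118 0.121 0.009 ; tau: 2.950 9.056 -3.796 -0.249
step 34 ; ang: -0.503 -3.035 -1.246 -2.193 ; θ̇: 2.256 -5.157 -0.466 4.305 ; tip: -0.108 0.127 -0.008 ; tau: 3.753 8.996 -3.699 -0.437
step 35 ; ang: -0.479 -3.086 -1.252 -2.149 ; θ̇: 2.472 -5.051 -0.749 4.591 ; tip: -0.099 0.133 -0.024 ; tau: 4.582 8.885 -3.592 -0.611
step 36 ; ang: -0.453 -3.136 -1.261 -2.102 ; θ̇: 2.709 -4.943 -1.071 4.825 ; tip: -0.089 0.138 -0.039 ; tau: 5.502 8.746 -3.476 -0.773
step 37 ; ang: -0.425 -3.185 -1.273 -2.052 ; θ̇: 2.971 -4.831 -1.421 5.011 ; tip: -0.079 0.143 -0.054 ; tau: 6.612 8.614 -3.351 -0.924
step 38 ; ang: -0.394 -3.233 -1.289 -2.002 ; θ̇: 3.266 -4.710 -1.785 5.149 ; tip: -0.070 0.148 -0.068 ; tau: 8.045 8.547 -3.223 -1.066
step 39 ; ang: -0.359 -3.279 -1.309 -1.950 ; θ̇: 3.604 -4.570 -2.141 5.237 ; tip: -0.061 0.153 -0.080 ; tau: 9.957 8.621 -3.098 -1.199
step 40 ; ang: -0.321 -3.324 -1.332 -1.897 ; θ̇: 4.002 -4.391 -2.455 5.268 ; tip: -0.053 0.158 -0.092 ; tau: 12.497 8.937 -2.991 -1.325
step 41 ; ang: -0.279 -3.367 -1.358 -1.845 ; θ̇: 4.478 -4.147 -2.676 5.239 ; tip: -0.044 0.163 -0.102 ; tau: 15.705 9.585 -2.924 -1.441
step 42 ; ang: -0.231 -3.406 -1.385 -1.793 ; θ̇: 5.053 -3.807 -2.750 5.151 ; tip: -0.036 0.169 -0.112


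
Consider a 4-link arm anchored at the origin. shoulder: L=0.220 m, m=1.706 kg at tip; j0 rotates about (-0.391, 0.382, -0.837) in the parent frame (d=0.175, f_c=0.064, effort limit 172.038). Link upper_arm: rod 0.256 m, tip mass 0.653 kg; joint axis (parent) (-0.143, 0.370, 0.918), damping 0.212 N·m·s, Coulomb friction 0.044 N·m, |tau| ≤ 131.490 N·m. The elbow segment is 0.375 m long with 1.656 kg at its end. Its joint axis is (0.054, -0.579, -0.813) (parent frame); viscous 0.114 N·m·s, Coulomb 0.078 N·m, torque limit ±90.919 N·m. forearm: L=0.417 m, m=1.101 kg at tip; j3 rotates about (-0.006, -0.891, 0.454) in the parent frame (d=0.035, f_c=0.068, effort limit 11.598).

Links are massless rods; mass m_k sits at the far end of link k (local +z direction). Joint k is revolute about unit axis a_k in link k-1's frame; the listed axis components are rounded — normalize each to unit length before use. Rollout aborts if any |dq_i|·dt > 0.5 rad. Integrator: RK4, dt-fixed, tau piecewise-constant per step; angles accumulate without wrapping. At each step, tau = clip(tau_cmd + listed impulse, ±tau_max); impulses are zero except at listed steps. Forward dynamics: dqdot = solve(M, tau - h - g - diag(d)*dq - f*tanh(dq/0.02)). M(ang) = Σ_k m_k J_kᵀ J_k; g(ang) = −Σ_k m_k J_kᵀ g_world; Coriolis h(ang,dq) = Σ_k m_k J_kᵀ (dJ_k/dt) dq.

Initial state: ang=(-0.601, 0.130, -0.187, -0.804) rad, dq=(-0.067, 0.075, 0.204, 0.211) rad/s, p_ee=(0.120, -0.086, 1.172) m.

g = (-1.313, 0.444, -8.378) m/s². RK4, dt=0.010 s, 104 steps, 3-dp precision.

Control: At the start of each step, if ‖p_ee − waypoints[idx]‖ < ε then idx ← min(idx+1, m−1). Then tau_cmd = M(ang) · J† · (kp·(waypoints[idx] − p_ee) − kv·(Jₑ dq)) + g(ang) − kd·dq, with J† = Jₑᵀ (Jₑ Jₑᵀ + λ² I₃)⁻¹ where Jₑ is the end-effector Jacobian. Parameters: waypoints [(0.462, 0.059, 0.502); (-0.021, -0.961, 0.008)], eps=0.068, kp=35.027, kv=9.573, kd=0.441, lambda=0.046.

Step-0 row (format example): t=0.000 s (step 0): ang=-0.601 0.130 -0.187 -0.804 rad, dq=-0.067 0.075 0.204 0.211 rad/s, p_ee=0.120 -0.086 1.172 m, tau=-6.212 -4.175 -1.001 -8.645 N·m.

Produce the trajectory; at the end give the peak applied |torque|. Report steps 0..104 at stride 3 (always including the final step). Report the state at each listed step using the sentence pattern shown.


t=0.030 s (step 3): ang=-0.624 0.128 -0.195 -0.840 rad, dq=-1.372 -0.193 -0.610 -2.427 rad/s, p_ee=0.122 -0.087 1.165 m, tau=-2.582 -2.496 -0.620 -4.963 N·m.
t=0.060 s (step 6): ang=-0.676 0.118 -0.220 -0.937 rad, dq=-1.950 -0.464 -1.024 -3.939 rad/s, p_ee=0.133 -0.085 1.142 m, tau=1.935 -0.284 -1.083 -2.421 N·m.
t=0.090 s (step 9): ang=-0.736 0.101 -0.253 -1.067 rad, dq=-1.991 -0.640 -1.145 -4.627 rad/s, p_ee=0.147 -0.081 1.109 m, tau=5.507 1.669 -1.703 -0.556 N·m.
t=0.120 s (step 12): ang=-0.792 0.080 -0.288 -1.209 rad, dq=-1.727 -0.722 -1.158 -4.785 rad/s, p_ee=0.163 -0.077 1.069 m, tau=7.726 3.111 -2.149 0.883 N·m.
t=0.150 s (step 15): ang=-0.838 0.058 -0.322 -1.351 rad, dq=-1.316 -0.731 -1.144 -4.653 rad/s, p_ee=0.180 -0.073 1.025 m, tau=8.860 4.092 -2.386 2.018 N·m.
t=0.180 s (step 18): ang=-0.870 0.037 -0.356 -1.487 rad, dq=-0.841 -0.685 -1.128 -4.380 rad/s, p_ee=0.197 -0.069 0.981 m, tau=9.269 4.718 -2.460 2.902 N·m.
t=0.210 s (step 21): ang=-0.888 0.018 -0.390 -1.614 rad, dq=-0.350 -0.596 -1.109 -4.042 rad/s, p_ee=0.214 -0.065 0.936 m, tau=9.220 5.065 -2.417 3.556 N·m.
t=0.240 s (step 24): ang=-0.891 0.002 -0.422 -1.729 rad, dq=0.124 -0.463 -1.077 -3.684 rad/s, p_ee=0.230 -0.061 0.894 m, tau=8.888 5.171 -2.281 3.997 N·m.
t=0.270 s (step 27): ang=-0.881 -0.010 -0.454 -1.834 rad, dq=0.564 -0.306 -1.042 -3.317 rad/s, p_ee=0.245 -0.057 0.854 m, tau=8.354 5.054 -2.045 4.240 N·m.
t=0.300 s (step 30): ang=-0.858 -0.016 -0.485 -1.929 rad, dq=0.963 -0.133 -0.993 -2.949 rad/s, p_ee=0.260 -0.052 0.817 m, tau=7.624 4.721 -1.709 4.305 N·m.
t=0.330 s (step 33): ang=-0.824 -0.018 -0.514 -2.011 rad, dq=1.312 0.014 -0.963 -2.571 rad/s, p_ee=0.273 -0.047 0.784 m, tau=6.690 4.186 -1.245 4.213 N·m.
t=0.360 s (step 36): ang=-0.780 -0.015 -0.542 -2.083 rad, dq=1.597 0.165 -0.910 -2.206 rad/s, p_ee=0.286 -0.042 0.754 m, tau=5.606 3.474 -0.687 4.004 N·m.
t=0.390 s (step 39): ang=-0.729 -0.008 -0.568 -2.144 rad, dq=1.805 0.334 -0.820 -1.872 rad/s, p_ee=0.299 -0.035 0.727 m, tau=4.428 2.607 -0.057 3.714 N·m.
t=0.420 s (step 42): ang=-0.672 0.005 -0.591 -2.196 rad, dq=1.939 0.482 -0.728 -1.561 rad/s, p_ee=0.311 -0.028 0.704 m, tau=3.187 1.642 0.639 3.365 N·m.
t=0.450 s (step 45): ang=-0.613 0.021 -0.612 -2.238 rad, dq=2.000 0.599 -0.643 -1.277 rad/s, p_ee=0.324 -0.021 0.682 m, tau=1.950 0.642 1.364 2.986 N·m.
t=0.480 s (step 48): ang=-0.553 0.040 -0.630 -2.273 rad, dq=1.996 0.682 -0.568 -1.024 rad/s, p_ee=0.336 -0.012 0.663 m, tau=0.780 -0.329 2.078 2.604 N·m.
t=0.510 s (step 51): ang=-0.494 0.062 -0.646 -2.300 rad, dq=1.937 0.727 -0.505 -0.803 rad/s, p_ee=0.348 -0.004 0.646 m, tau=-0.271 -1.216 2.743 2.237 N·m.
t=0.540 s (step 54): ang=-0.437 0.084 -0.660 -2.321 rad, dq=1.836 0.739 -0.455 -0.614 rad/s, p_ee=0.360 0.005 0.630 m, tau=-1.168 -1.983 3.328 1.903 N·m.
t=0.570 s (step 57): ang=-0.384 0.106 -0.673 -2.337 rad, dq=1.708 0.721 -0.414 -0.456 rad/s, p_ee=0.372 0.013 0.615 m, tau=-1.897 -2.612 3.815 1.611 N·m.
t=0.600 s (step 60): ang=-0.335 0.127 -0.685 -2.349 rad, dq=1.563 0.681 -0.379 -0.328 rad/s, p_ee=0.383 0.021 0.602 m, tau=-2.460 -3.099 4.200 1.366 N·m.
t=0.630 s (step 63): ang=-0.290 0.146 -0.696 -2.357 rad, dq=1.412 0.626 -0.347 -0.227 rad/s, p_ee=0.394 0.029 0.589 m, tau=-2.870 -3.455 4.485 1.168 N·m.
t=0.660 s (step 66): ang=-0.250 0.164 -0.706 -2.363 rad, dq=1.260 0.563 -0.316 -0.149 rad/s, p_ee=0.404 0.035 0.577 m, tau=-3.147 -3.696 4.679 1.013 N·m.
t=0.690 s (step 69): ang=-0.215 0.180 -0.715 -2.366 rad, dq=1.114 0.496 -0.286 -0.092 rad/s, p_ee=0.413 0.041 0.567 m, tau=-3.314 -3.843 4.798 0.898 N·m.
t=0.720 s (step 72): ang=-0.183 0.194 -0.723 -2.368 rad, dq=0.977 0.431 -0.255 -0.050 rad/s, p_ee=0.421 0.047 0.557 m, tau=-3.395 -3.914 4.855 0.815 N·m.
t=0.750 s (step 75): ang=-0.154 0.185 -0.748 -2.374 rad, dq=1.006 -1.297 -1.564 -0.728 rad/s, p_ee=0.426 0.046 0.547 m, tau=-1.220 -18.263 14.007 -11.598 N·m.
t=0.780 s (step 78): ang=-0.125 0.151 -0.789 -2.435 rad, dq=0.927 -0.922 -1.245 -3.304 rad/s, p_ee=0.423 0.021 0.530 m, tau=3.457 -11.483 9.053 -8.986 N·m.
t=0.810 s (step 81): ang=-0.093 0.119 -0.835 -2.560 rad, dq=1.355 -1.310 -1.913 -4.867 rad/s, p_ee=0.407 -0.023 0.511 m, tau=9.931 -4.163 4.216 -5.304 N·m.
t=0.840 s (step 84): ang=-0.037 0.072 -0.905 -2.719 rad, dq=2.452 -1.824 -2.786 -5.622 rad/s, p_ee=0.383 -0.079 0.494 m, tau=19.171 3.840 -1.253 -2.568 N·m.
t=0.870 s (step 87): ang=0.064 0.011 -0.999 -2.890 rad, dq=4.451 -2.201 -3.399 -5.633 rad/s, p_ee=0.354 -0.137 0.485 m, tau=29.178 10.315 -5.965 -0.523 N·m.
t=0.900 s (step 90): ang=0.240 -0.056 -1.096 -3.043 rad, dq=7.410 -2.122 -2.674 -4.343 rad/s, p_ee=0.325 -0.188 0.488 m, tau=36.899 12.330 -7.875 0.762 N·m.
t=0.930 s (step 93): ang=0.517 -0.103 -1.147 -3.148 rad, dq=11.177 -0.684 -0.830 -3.001 rad/s, p_ee=0.300 -0.225 0.499 m, tau=59.857 23.897 -17.466 2.297 N·m.
t=0.960 s (step 96): ang=0.913 -0.079 -1.160 -3.251 rad, dq=15.039 2.652 -0.120 -4.282 rad/s, p_ee=0.289 -0.248 0.514 m, tau=67.390 26.651 -21.500 5.356 N·m.
t=0.990 s (step 99): ang=1.400 0.080 -1.139 -3.415 rad, dq=16.942 8.482 2.397 -6.585 rad/s, p_ee=0.314 -0.281 0.528 m, tau=33.708 2.145 -7.866 8.551 N·m.
t=1.020 s (step 102): ang=1.887 0.424 -0.996 -3.637 rad, dq=14.976 13.628 6.523 -8.255 rad/s, p_ee=0.361 -0.366 0.530 m, tau=-23.646 -25.400 9.470 10.624 N·m.
t=1.040 s (step 104): ang=2.162 0.695 -0.870 -3.813 rad, dq=12.467 12.894 5.503 -9.312 rad/s, p_ee=0.383 -0.451 0.524 m.
max |tau| (N·m): 68.456


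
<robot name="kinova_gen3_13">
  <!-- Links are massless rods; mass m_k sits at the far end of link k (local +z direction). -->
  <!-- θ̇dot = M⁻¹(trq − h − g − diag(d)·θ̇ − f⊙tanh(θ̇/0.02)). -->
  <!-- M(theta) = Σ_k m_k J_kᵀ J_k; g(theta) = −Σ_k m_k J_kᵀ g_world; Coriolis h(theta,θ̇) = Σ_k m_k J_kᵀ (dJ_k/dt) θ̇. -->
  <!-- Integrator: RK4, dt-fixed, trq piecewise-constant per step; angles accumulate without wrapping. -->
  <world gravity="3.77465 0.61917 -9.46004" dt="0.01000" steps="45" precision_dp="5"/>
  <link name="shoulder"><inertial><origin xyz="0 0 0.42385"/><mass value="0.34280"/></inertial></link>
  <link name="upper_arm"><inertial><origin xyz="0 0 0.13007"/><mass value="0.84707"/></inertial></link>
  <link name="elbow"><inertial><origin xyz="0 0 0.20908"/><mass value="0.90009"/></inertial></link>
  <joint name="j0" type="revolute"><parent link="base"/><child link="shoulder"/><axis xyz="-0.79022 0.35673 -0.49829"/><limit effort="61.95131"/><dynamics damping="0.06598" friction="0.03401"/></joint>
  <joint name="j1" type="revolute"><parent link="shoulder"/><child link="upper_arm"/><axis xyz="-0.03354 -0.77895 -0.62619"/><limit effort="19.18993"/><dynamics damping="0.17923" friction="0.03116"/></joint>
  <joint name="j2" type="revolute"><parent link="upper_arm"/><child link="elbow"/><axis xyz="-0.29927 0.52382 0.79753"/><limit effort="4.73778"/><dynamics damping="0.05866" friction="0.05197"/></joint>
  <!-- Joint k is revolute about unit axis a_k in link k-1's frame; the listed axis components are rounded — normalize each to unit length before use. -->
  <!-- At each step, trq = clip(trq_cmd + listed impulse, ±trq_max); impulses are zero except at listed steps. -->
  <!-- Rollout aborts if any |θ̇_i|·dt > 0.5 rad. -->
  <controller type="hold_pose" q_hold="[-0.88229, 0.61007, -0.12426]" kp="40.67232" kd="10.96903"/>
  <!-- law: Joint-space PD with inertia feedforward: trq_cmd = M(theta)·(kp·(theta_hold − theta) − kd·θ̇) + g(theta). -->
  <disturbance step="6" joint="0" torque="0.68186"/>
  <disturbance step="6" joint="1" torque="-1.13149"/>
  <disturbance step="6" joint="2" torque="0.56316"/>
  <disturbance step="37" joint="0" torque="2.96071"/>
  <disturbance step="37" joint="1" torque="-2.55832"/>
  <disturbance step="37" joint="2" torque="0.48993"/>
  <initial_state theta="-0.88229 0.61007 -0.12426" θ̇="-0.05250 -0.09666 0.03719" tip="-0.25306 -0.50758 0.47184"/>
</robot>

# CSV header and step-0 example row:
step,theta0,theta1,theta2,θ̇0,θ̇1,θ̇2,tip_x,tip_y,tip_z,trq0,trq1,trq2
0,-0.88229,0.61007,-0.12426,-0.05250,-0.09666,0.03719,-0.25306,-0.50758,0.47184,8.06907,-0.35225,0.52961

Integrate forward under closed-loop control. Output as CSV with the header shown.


step,theta0,theta1,theta2,θ̇0,θ̇1,θ̇2,tip_x,tip_y,tip_z,trq0,trq1,trq2
1,-0.88278,0.60914,-0.12402,-0.04932,-0.05951,0.08747,-0.25280,-0.50792,0.47173,8.03956,-0.36426,0.53105
2,-0.88322,0.60845,-0.12364,-0.04286,-0.05030,0.06866,-0.25258,-0.50822,0.47163,8.01153,-0.37505,0.53404
3,-0.88360,0.60787,-0.12332,-0.03834,-0.03341,0.07813,-0.25240,-0.50847,0.47154,7.98512,-0.38397,0.53564
4,-0.88394,0.60741,-0.12301,-0.03318,-0.02597,0.06831,-0.25224,-0.50869,0.47146,7.96022,-0.39145,0.53732
5,-0.88422,0.60703,-0.12277,-0.02884,-0.01748,0.06620,-0.25212,-0.50887,0.47139,7.93690,-0.39777,0.53845
6,-0.88447,0.60673,-0.12256,-0.02489,-0.01013,0.06443,-0.25201,-0.50903,0.47133,8.59697,-1.53481,1.10252
7,-0.88469,0.60629,-0.12086,-0.02048,-0.07683,0.27503,-0.25176,-0.50920,0.47143,7.81770,-0.28411,0.48394
8,-0.88483,0.60526,-0.11920,-0.00765,-0.12573,0.06746,-0.25139,-0.50938,0.47165,7.80378,-0.30160,0.49548
9,-0.88489,0.60402,-0.11882,-0.00740,-0.09194,0.08731,-0.25108,-0.50954,0.47180,7.79196,-0.31842,0.50055
10,-0.88493,0.60303,-0.11846,-0.00482,-0.07799,0.06156,-0.25083,-0.50966,0.47194,7.78105,-0.33373,0.50636
11,-0.88495,0.60226,-0.11810,-0.00534,-0.04653,0.09069,-0.25063,-0.50976,0.47205,7.77112,-0.34747,0.51012
12,-0.88497,0.60168,-0.11773,-0.00288,-0.03868,0.06262,-0.25048,-0.50983,0.47214,7.76192,-0.35993,0.51503
13,-0.88498,0.60122,-0.11749,-0.00247,-0.02156,0.07037,-0.25035,-0.50988,0.47222,7.75368,-0.36967,0.51799
14,-0.88497,0.60089,-0.11724,-0.00156,-0.01073,0.06719,-0.25026,-0.50991,0.47229,7.74611,-0.37804,0.52078
15,-0.88496,0.60066,-0.11703,-0.00085,-0.00096,0.06580,-0.25020,-0.50993,0.47234,7.73921,-0.38539,0.52317
16,-0.88494,0.60051,-0.11685,-0.00012,0.00655,0.06246,-0.25015,-0.50993,0.47239,7.73293,-0.39180,0.52531
17,-0.88491,0.60042,-0.11674,0.00063,0.01205,0.05722,-0.25012,-0.50993,0.47242,7.72722,-0.39744,0.52724
18,-0.88487,0.60037,-0.11669,0.00133,0.01629,0.05138,-0.25011,-0.50992,0.47245,7.72204,-0.40245,0.52899
19,-0.88483,0.60036,-0.11670,0.00195,0.01971,0.04574,-0.25011,-0.50990,0.47247,7.71733,-0.40694,0.53056
20,-0.88478,0.60038,-0.11676,0.00248,0.02257,0.04067,-0.25013,-0.50987,0.47249,7.71306,-0.41097,0.53197
21,-0.88473,0.60042,-0.11687,0.00292,0.02500,0.03626,-0.25015,-0.50984,0.47250,7.70917,-0.41460,0.53324
22,-0.88467,0.60049,-0.11702,0.00328,0.02705,0.03251,-0.25018,-0.50980,0.47251,7.70564,-0.41785,0.53437
23,-0.88461,0.60058,-0.11720,0.00356,0.02876,0.02937,-0.25022,-0.50976,0.47251,7.70242,-0.42076,0.53536
24,-0.88454,0.60068,-0.11741,0.00378,0.03015,0.02674,-0.25027,-0.50972,0.47251,7.69949,-0.42333,0.53624
25,-0.88448,0.60080,-0.11764,0.00394,0.03124,0.02454,-0.25032,-0.50967,0.47250,7.69681,-0.42560,0.53701
26,-0.88441,0.60093,-0.11788,0.00406,0.03205,0.02272,-0.25037,-0.50962,0.47250,7.69436,-0.42759,0.53767
27,-0.88434,0.60107,-0.11813,0.00414,0.03262,0.02124,-0.25043,-0.50957,0.47249,7.69213,-0.42933,0.53825
28,-0.88428,0.60121,-0.11839,0.00418,0.03299,0.02007,-0.25049,-0.50952,0.47248,7.69009,-0.43084,0.53874
29,-0.88421,0.60136,-0.11866,0.00418,0.03320,0.01920,-0.25055,-0.50947,0.47247,7.68822,-0.43216,0.53916
30,-0.88414,0.60152,-0.11893,0.00416,0.03330,0.01860,-0.25061,-0.50942,0.47246,7.68651,-0.43331,0.53952
31,-0.88408,0.60167,-0.11920,0.00410,0.03331,0.01826,-0.25067,-0.50937,0.47245,7.68494,-0.43432,0.53983
32,-0.88401,0.60182,-0.11948,0.00403,0.03327,0.01814,-0.25073,-0.50932,0.47243,7.68351,-0.43523,0.54010
33,-0.88395,0.60198,-0.11975,0.00393,0.03319,0.01821,-0.25079,-0.50927,0.47242,7.68219,-0.43604,0.54034
34,-0.88388,0.60213,-0.12003,0.00382,0.03309,0.01842,-0.25085,-0.50923,0.47241,7.68099,-0.43679,0.54055
35,-0.88382,0.60228,-0.12030,0.00370,0.03297,0.01874,-0.25091,-0.50918,0.47239,7.67988,-0.43748,0.54075
36,-0.88376,0.60243,-0.12057,0.00356,0.03284,0.01915,-0.25097,-0.50913,0.47238,7.67887,-0.43812,0.54093
37,-0.88370,0.60258,-0.12084,0.00342,0.03269,0.01961,-0.25103,-0.50908,0.47237,10.63865,-2.99705,1.03103
38,-0.88287,0.59730,-0.13110,0.15108,-1.01010,-1.87879,-0.25079,-0.50915,0.47242,7.34581,-0.16622,0.47442
39,-0.88168,0.58947,-0.14463,0.09110,-0.57834,-0.88320,-0.25029,-0.50927,0.47265,7.36680,-0.20539,0.46253
40,-0.88096,0.58514,-0.15021,0.05329,-0.30188,-0.26827,-0.24985,-0.50932,0.47298,7.38763,-0.23536,0.45793
41,-0.88056,0.58305,-0.15091,0.03256,-0.15117,0.03527,-0.24949,-0.50932,0.47336,7.40803,-0.25912,0.45960
42,-0.88025,0.58169,-0.15059,0.02450,-0.09323,0.10374,-0.24919,-0.50931,0.47371,7.42748,-0.27997,0.46656
43,-0.88000,0.58066,-0.15022,0.02348,-0.08657,0.04446,-0.24895,-0.50929,0.47399,7.44574,-0.29891,0.47624
44,-0.87977,0.57987,-0.14989,0.01692,-0.04081,0.09962,-0.24877,-0.50926,0.47423,7.46292,-0.31599,0.48202
45,-0.87959,0.57933,-0.14956,0.01640,-0.03873,0.04500,-0.24864,-0.50922,0.47442,,,


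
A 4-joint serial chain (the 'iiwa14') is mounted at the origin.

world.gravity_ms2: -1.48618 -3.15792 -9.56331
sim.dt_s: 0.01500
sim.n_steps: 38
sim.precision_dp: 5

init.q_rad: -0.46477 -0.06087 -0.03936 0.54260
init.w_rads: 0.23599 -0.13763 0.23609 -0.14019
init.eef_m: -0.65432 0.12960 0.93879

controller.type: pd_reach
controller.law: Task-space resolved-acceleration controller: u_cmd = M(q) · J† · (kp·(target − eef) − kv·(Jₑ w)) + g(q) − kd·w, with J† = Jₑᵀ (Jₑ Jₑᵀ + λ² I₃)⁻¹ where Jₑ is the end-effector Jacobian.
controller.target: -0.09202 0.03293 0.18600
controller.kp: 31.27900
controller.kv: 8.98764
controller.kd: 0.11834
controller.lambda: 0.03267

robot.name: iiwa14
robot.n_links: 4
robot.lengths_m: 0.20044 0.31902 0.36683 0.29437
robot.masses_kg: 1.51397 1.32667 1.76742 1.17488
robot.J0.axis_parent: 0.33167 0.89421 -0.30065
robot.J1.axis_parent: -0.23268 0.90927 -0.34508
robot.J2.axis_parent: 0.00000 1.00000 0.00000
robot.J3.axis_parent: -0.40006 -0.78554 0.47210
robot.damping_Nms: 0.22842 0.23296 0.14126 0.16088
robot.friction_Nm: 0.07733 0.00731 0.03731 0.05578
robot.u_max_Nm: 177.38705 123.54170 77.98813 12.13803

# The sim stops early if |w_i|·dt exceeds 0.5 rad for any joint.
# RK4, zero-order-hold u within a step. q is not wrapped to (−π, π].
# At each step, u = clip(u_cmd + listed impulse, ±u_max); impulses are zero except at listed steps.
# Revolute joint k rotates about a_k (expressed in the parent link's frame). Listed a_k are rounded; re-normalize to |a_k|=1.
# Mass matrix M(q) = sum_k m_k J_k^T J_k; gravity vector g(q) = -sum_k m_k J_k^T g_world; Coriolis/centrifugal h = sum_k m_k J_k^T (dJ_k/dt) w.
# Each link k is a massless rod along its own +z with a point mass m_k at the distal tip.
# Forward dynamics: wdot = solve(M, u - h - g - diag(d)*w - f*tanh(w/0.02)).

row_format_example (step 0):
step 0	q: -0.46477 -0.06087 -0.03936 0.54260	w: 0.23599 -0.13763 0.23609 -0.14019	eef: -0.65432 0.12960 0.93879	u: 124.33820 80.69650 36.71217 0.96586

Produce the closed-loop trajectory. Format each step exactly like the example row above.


step 1	q: -0.45332 -0.05702 -0.04848 0.56364	w: 1.28666 0.65188 -1.46392 2.87931	eef: -0.64899 0.12852 0.93937	u: 106.41589 69.80900 31.97700 0.29661
step 2	q: -0.42761 -0.04219 -0.08185 0.62227	w: 2.13686 1.32162 -2.99034 4.85778	eef: -0.64007 0.12689 0.93518	u: 82.20692 54.94400 24.95333 0.03189
step 3	q: -0.39098 -0.01865 -0.13590 0.70290	w: 2.74415 1.80514 -4.20536 5.82912	eef: -0.62694 0.12477 0.92676	u: 58.17173 39.99038 17.85036 -0.05972
step 4	q: -0.34696 0.01055 -0.20516 0.79256	w: 3.12256 2.07665 -5.01087 6.09315	eef: -0.60943 0.12226 0.91464	u: 38.07682 27.36780 11.99455 -0.14947
step 5	q: -0.29866 0.04248 -0.28354 0.88315	w: 3.31602 2.17385 -5.42497 5.97842	eef: -0.58796 0.11945 0.89947	u: 22.66675 17.67460 7.71039 -0.31927
step 6	q: -0.24849 0.07499 -0.36585 0.97072	w: 3.37416 2.16203 -5.54739 5.70249	eef: -0.56334 0.11638 0.88194	u: 11.28443 10.57819 4.81607 -0.57974
step 7	q: -0.19816 0.10691 -0.44858 1.05374	w: 3.33991 2.09753 -5.48997 5.37314	eef: -0.53651 0.11302 0.86267	u: 2.99166 5.50470 2.99516 -0.90670
step 8	q: -0.14880 0.13771 -0.52970 1.13175	w: 3.24567 2.01597 -5.33853 5.03439	eef: -0.50838 0.10937 0.84215	u: -3.02169 1.92639 1.95422 -1.26771
step 9	q: -0.10114 0.16730 -0.60822 1.20474	w: 3.11402 1.93571 -5.14726 4.70180	eef: -0.47971 0.10542 0.82078	u: -7.36416 -0.56668 1.46426 -1.63428
step 10	q: -0.05563 0.19576 -0.68380 1.27283	w: 2.96003 1.86452 -4.94654 4.38016	eef: -0.45112 0.10120 0.79887	u: -10.47284 -2.27381 1.35835 -1.98530
step 11	q: -0.01251 0.22324 -0.75642 1.33621	w: 2.79365 1.80456 -4.75176 4.07060	eef: -0.42307 0.09674 0.77663	u: -12.65942 -3.40925 1.51798 -2.30672
step 12	q: 0.02807 0.24991 -0.82622 1.39504	w: 2.62143 1.75544 -4.56972 3.77318	eef: -0.39592 0.09210 0.75427	u: -14.14826 -4.12642 1.85964 -2.59015
step 13	q: 0.06606 0.27592 -0.89341 1.44950	w: 2.44772 1.71574 -4.40264 3.48764	eef: -0.36993 0.08732 0.73190	u: -15.10357 -4.53613 2.32436 -2.83141
step 14	q: 0.10145 0.30140 -0.95822 1.49978	w: 2.27545 1.68376 -4.25033 3.21366	eef: -0.34526 0.08248 0.70966	u: -15.64794 -4.71946 2.87022 -3.02931
step 15	q: 0.13429 0.32644 -1.02085 1.54603	w: 2.10663 1.65789 -4.11149 2.95090	eef: -0.32202 0.07761 0.68763	u: -15.87467 -4.73650 3.46716 -3.18472
step 16	q: 0.16464 0.35113 -1.08149 1.58843	w: 1.94262 1.63669 -3.98431 2.69906	eef: -0.30028 0.07279 0.66589	u: -15.85616 -4.63242 4.09335 -3.29987
step 17	q: 0.19257 0.37554 -1.14031 1.62714	w: 1.78439 1.61895 -3.86688 2.45786	eef: -0.28005 0.06804 0.64450	u: -15.64961 -4.44157 4.73275 -3.37789
step 18	q: 0.21818 0.39970 -1.19743 1.66230	w: 1.63259 1.60370 -3.75732 2.22708	eef: -0.26133 0.06342 0.62352	u: -15.30084 -4.19038 5.37336 -3.42239
step 19	q: 0.24157 0.42364 -1.25297 1.69409	w: 1.48767 1.59015 -3.65391 2.00656	eef: -0.24408 0.05896 0.60298	u: -14.84699 -3.89934 6.00611 -3.43727
step 20	q: 0.26283 0.44739 -1.30698 1.72264	w: 1.34993 1.57768 -3.55512 1.79619	eef: -0.22824 0.05467 0.58292	u: -14.31834 -3.58444 6.62402 -3.42648
step 21	q: 0.28209 0.47095 -1.35955 1.74811	w: 1.21953 1.56583 -3.45965 1.59591	eef: -0.21377 0.05059 0.56337	u: -13.73959 -3.25814 7.22164 -3.39393
step 22	q: 0.29946 0.49434 -1.41071 1.77066	w: 1.09658 1.55425 -3.36641 1.40573	eef: -0.20058 0.04672 0.54436	u: -13.13079 -2.93012 7.79475 -3.34335
step 23	q: 0.31503 0.51756 -1.46048 1.79043	w: 0.98111 1.54271 -3.27455 1.22564	eef: -0.18862 0.04307 0.52590	u: -12.50803 -2.60782 8.34006 -3.27827
step 24	q: 0.32893 0.54060 -1.50888 1.80757	w: 0.87309 1.53105 -3.18341 1.05565	eef: -0.17779 0.03966 0.50801	u: -11.88396 -2.29681 8.85507 -3.20192
step 25	q: 0.34127 0.56347 -1.55592 1.82223	w: 0.77250 1.51917 -3.09254 0.89575	eef: -0.16802 0.03647 0.49071	u: -11.26833 -2.00115 9.33796 -3.11724
step 26	q: 0.35215 0.58615 -1.60160 1.83457	w: 0.67926 1.50705 -3.00166 0.74591	eef: -0.15923 0.03351 0.47399	u: -10.66836 -1.72362 9.78751 -3.02686
step 27	q: 0.36169 0.60866 -1.64592 1.84474	w: 0.59332 1.49467 -2.91064 0.60601	eef: -0.15136 0.03077 0.45787	u: -10.08919 -1.46599 10.20302 -2.93308
step 28	q: 0.37000 0.63097 -1.68887 1.85288	w: 0.51460 1.48207 -2.81948 0.47590	eef: -0.14431 0.02823 0.44235	u: -9.53423 -1.22919 10.58426 -2.83791
step 29	q: 0.37718 0.65309 -1.73046 1.85913	w: 0.44304 1.46928 -2.72828 0.35535	eef: -0.13803 0.02590 0.42743	u: -9.00554 -1.01354 10.93145 -2.74304
step 30	q: 0.38334 0.67502 -1.77068 1.86365	w: 0.37859 1.45633 -2.63724 0.24407	eef: -0.13245 0.02375 0.41311	u: -8.50416 -0.81885 11.24511 -2.64989
step 31	q: 0.38859 0.69675 -1.80954 1.86656	w: 0.32123 1.44327 -2.54658 0.14172	eef: -0.12750 0.02178 0.39938	u: -8.03044 -0.64464 11.52611 -2.55965
step 32	q: 0.39303 0.71829 -1.84705 1.86800	w: 0.27091 1.43012 -2.45660 0.04790	eef: -0.12312 0.01998 0.38625	u: -7.58433 -0.49021 11.77555 -2.47329
step 33	q: 0.39677 0.73963 -1.88320 1.86813	w: 0.22600 1.41816 -2.36598 -0.02767	eef: -0.11926 0.01832 0.37371	u: -7.17813 -0.35671 11.99382 -2.39793
step 34	q: 0.39985 0.76082 -1.91799 1.86733	w: 0.18521 1.40862 -2.27439 -0.07995	eef: -0.11584 0.01675 0.36174	u: -6.81510 -0.24370 12.18143 -2.33736
step 35	q: 0.40238 0.78187 -1.95143 1.86577	w: 0.15114 1.39972 -2.18551 -0.12971	eef: -0.11279 0.01525 0.35033	u: -6.46809 -0.14620 12.34162 -2.27889
step 36	q: 0.40444 0.80278 -1.98355 1.86348	w: 0.12403 1.39112 -2.09944 -0.17726	eef: -0.11008 0.01383 0.33948	u: -6.13822 -0.06372 12.47620 -2.22310
step 37	q: 0.40616 0.82357 -2.01441 1.86049	w: 0.10404 1.38250 -2.01627 -0.22255	eef: -0.10768 0.01248 0.32918	u: -5.82735 0.00391 12.58688 -2.17070
step 38	q: 0.40763 0.84422 -2.04404 1.85683	w: 0.09130 1.37357 -1.93606 -0.26561	eef: -0.10556 0.01120 0.31942


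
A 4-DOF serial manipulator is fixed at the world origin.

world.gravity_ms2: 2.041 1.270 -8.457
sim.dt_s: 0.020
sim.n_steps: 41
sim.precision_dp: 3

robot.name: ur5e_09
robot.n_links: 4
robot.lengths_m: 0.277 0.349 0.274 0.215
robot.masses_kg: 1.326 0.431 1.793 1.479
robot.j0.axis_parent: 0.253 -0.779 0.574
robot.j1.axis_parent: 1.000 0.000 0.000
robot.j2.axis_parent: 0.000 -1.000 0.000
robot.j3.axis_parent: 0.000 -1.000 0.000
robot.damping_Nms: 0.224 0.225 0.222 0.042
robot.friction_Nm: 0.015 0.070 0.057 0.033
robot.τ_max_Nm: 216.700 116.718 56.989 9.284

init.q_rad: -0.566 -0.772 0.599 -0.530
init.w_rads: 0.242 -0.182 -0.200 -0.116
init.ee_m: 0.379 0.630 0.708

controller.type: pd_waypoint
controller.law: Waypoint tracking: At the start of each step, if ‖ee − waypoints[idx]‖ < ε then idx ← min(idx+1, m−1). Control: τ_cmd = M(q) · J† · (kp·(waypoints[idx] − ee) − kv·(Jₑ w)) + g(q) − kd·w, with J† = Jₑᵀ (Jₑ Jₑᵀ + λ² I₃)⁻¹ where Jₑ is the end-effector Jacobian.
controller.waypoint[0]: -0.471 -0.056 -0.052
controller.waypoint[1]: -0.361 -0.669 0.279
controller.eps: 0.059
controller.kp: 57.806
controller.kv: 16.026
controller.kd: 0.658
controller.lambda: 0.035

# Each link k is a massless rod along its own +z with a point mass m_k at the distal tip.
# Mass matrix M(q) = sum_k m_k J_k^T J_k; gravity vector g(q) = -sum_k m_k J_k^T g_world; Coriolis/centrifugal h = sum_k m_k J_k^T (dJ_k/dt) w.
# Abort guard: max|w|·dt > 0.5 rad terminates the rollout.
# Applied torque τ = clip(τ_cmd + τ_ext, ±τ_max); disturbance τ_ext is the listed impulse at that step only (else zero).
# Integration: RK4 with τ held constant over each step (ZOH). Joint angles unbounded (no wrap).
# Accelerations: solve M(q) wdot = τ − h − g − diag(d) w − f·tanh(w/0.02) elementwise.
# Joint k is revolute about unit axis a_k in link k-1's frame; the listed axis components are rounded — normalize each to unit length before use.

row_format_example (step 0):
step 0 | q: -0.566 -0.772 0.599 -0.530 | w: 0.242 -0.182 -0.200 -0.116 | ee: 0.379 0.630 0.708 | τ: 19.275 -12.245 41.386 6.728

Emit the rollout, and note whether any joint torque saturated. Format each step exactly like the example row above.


step 1 | q: -0.597 -0.769 0.711 -0.593 | w: -3.076 0.407 10.464 -5.318 | ee: 0.368 0.626 0.701 | τ: 5.162 -3.339 21.981 8.312
step 2 | q: -0.668 -0.761 0.933 -0.655 | w: -3.876 0.276 11.397 -0.725 | ee: 0.342 0.613 0.683 | τ: -13.093 2.837 13.172 3.790
step 3 | q: -0.750 -0.758 1.158 -0.631 | w: -4.274 0.015 10.972 3.117 | ee: 0.305 0.595 0.658 | τ: -2.676 6.324 10.037 1.639
step 4 | q: -0.834 -0.763 1.365 -0.548 | w: -4.138 -0.469 9.785 5.090 | ee: 0.265 0.568 0.625 | τ: 15.987 7.660 7.501 0.736
step 5 | q: -0.911 -0.779 1.548 -0.443 | w: -3.607 -1.203 8.553 5.263 | ee: 0.225 0.532 0.585 | τ: 29.519 7.375 4.221 0.217
step 6 | q: -0.976 -0.813 1.707 -0.344 | w: -2.887 -2.203 7.514 4.582 | ee: 0.187 0.491 0.543 | τ: 34.795 5.954 0.541 -0.410
step 7 | q: -1.026 -0.869 1.848 -0.260 | w: -2.118 -3.498 6.602 3.810 | ee: 0.151 0.448 0.502 | τ: 34.063 3.666 -2.936 -1.219
step 8 | q: -1.060 -0.955 1.971 -0.189 | w: -1.373 -5.126 5.708 3.267 | ee: 0.118 0.404 0.464 | τ: 30.404 0.362 -5.746 -2.117
step 9 | q: -1.081 -1.078 2.075 -0.127 | w: -0.695 -7.140 4.746 3.059 | ee: 0.088 0.360 0.433 | τ: 26.179 -4.717 -7.653 -3.052
step 10 | q: -1.089 -1.247 2.159 -0.065 | w: -0.109 -9.702 3.623 3.279 | ee: 0.063 0.316 0.410 | τ: 23.851 -13.005 -8.641 -4.086
step 11 | q: -1.086 -1.477 2.219 0.007 | w: 0.364 -13.228 2.168 4.217 | ee: 0.043 0.276 0.395 | τ: 28.359 -23.750 -9.757 -5.483
step 12 | q: -1.075 -1.789 2.242 0.111 | w: 0.779 -17.796 -0.064 6.742 | ee: 0.030 0.241 0.387 | τ: 41.545 -19.419 -17.249 -7.970
step 13 | q: -1.051 -2.165 2.206 0.295 | w: 1.586 -19.407 -3.614 11.983 | ee: 0.022 0.216 0.384 | τ: 40.486 0.989 -23.811 -9.284
step 14 | q: -1.007 -2.513 2.098 0.587 | w: 2.772 -15.122 -6.866 16.404 | ee: 0.008 0.201 0.372 | τ: 20.295 4.685 -4.346 -9.284
step 15 | q: -0.949 -2.772 1.961 0.876 | w: 3.055 -10.965 -6.768 12.282 | ee: -0.022 0.191 0.349 | τ: 2.975 3.992 9.764 -6.719
step 16 | q: -0.893 -2.964 1.834 1.067 | w: 2.702 -8.313 -5.932 6.929 | ee: -0.063 0.181 0.327 | τ: -6.070 4.369 14.072 -1.122
step 17 | q: -0.844 -3.111 1.718 1.178 | w: 2.198 -6.405 -5.588 4.236 | ee: -0.109 0.170 0.308 | τ: -10.482 6.684 15.057 1.224
step 18 | q: -0.805 -3.222 1.609 1.247 | w: 1.786 -4.743 -5.248 2.627 | ee: -0.154 0.156 0.291 | τ: -11.914 9.239 14.862 2.246
step 19 | q: -0.772 -3.301 1.508 1.288 | w: 1.631 -3.247 -4.681 1.494 | ee: -0.196 0.141 0.275 | τ: -11.459 9.955 14.067 2.693
step 20 | q: -0.739 -3.353 1.422 1.310 | w: 1.710 -2.021 -3.909 0.648 | ee: -0.233 0.125 0.258 | τ: -10.524 8.414 13.069 2.833
step 21 | q: -0.703 -3.384 1.351 1.317 | w: 1.869 -1.126 -3.129 0.081 | ee: -0.266 0.109 0.241 | τ: -9.946 5.575 12.244 2.756
step 22 | q: -0.665 -3.401 1.295 1.315 | w: 1.975 -0.531 -2.504 -0.212 | ee: -0.293 0.094 0.223 | τ: -9.851 2.419 11.770 2.521
step 23 | q: -0.625 -3.408 1.250 1.310 | w: 1.989 -0.165 -2.050 -0.355 | ee: -0.317 0.081 0.204 | τ: -10.043 -0.385 11.592 2.277
step 24 | q: -0.586 -3.409 1.212 1.302 | w: 1.920 0.039 -1.734 -0.426 | ee: -0.336 0.068 0.185 | τ: -10.319 -2.600 11.587 2.084
step 25 | q: -0.549 -3.407 1.179 1.293 | w: 1.791 0.132 -1.513 -0.467 | ee: -0.353 0.057 0.166 | τ: -10.559 -4.198 11.639 1.953
step 26 | q: -0.515 -3.404 1.151 1.283 | w: 1.632 0.162 -1.345 -0.499 | ee: -0.367 0.046 0.147 | τ: -10.705 -5.302 11.668 1.875
step 27 | q: -0.484 -3.401 1.125 1.273 | w: 1.460 0.155 -1.208 -0.526 | ee: -0.378 0.037 0.129 | τ: -10.748 -6.028 11.643 1.831
step 28 | q: -0.457 -3.398 1.102 1.262 | w: 1.289 0.128 -1.091 -0.547 | ee: -0.388 0.028 0.113 | τ: -10.702 -6.482 11.555 1.805
step 29 | q: -0.433 -3.396 1.081 1.251 | w: 1.124 0.094 -0.988 -0.561 | ee: -0.396 0.020 0.097 | τ: -10.583 -6.749 11.412 1.786
step 30 | q: -0.412 -3.395 1.062 1.240 | w: 0.971 0.058 -0.895 -0.567 | ee: -0.403 0.013 0.083 | τ: -10.413 -6.893 11.228 1.770
step 31 | q: -0.394 -3.394 1.045 1.228 | w: 0.831 0.025 -0.811 -0.567 | ee: -0.409 0.007 0.070 | τ: -10.210 -6.960 11.015 1.752
step 32 | q: -0.378 -3.394 1.030 1.217 | w: 0.707 -0.003 -0.734 -0.561 | ee: -0.414 0.001 0.059 | τ: -9.989 -6.993 10.788 1.734
step 33 | q: -0.365 -3.394 1.016 1.206 | w: 0.598 -0.024 -0.663 -0.551 | ee: -0.418 -0.005 0.048 | τ: -9.762 -7.020 10.558 1.716
step 34 | q: -0.354 -3.395 1.003 1.195 | w: 0.502 -0.040 -0.599 -0.537 | ee: -0.422 -0.010 0.039 | τ: -9.537 -7.038 10.332 1.697
step 35 | q: -0.345 -3.396 0.992 1.185 | w: 0.418 -0.053 -0.543 -0.520 | ee: -0.425 -0.014 0.030 | τ: -9.322 -7.050 10.118 1.679
step 36 | q: -0.338 -3.397 0.981 1.174 | w: 0.345 -0.062 -0.492 -0.503 | ee: -0.428 -0.018 0.023 | τ: -9.120 -7.061 9.917 1.662
step 37 | q: -0.331 -3.398 0.972 1.165 | w: 0.282 -0.069 -0.447 -0.484 | ee: -0.430 -0.022 0.016 | τ: -8.934 -7.073 9.732 1.647
step 38 | q: -0.326 -3.399 0.963 1.155 | w: 0.227 -0.073 -0.407 -0.465 | ee: -0.432 -0.025 0.010 | τ: -8.764 -7.089 9.563 1.633
step 39 | q: -0.322 -3.401 0.956 1.146 | w: 0.180 -0.075 -0.371 -0.447 | ee: -0.434 -0.028 0.004 | τ: -8.611 -7.110 9.410 1.622
step 40 | q: -0.319 -3.402 0.948 1.137 | w: 0.140 -0.076 -0.338 -0.429 | ee: -0.436 -0.030 -0.001 | τ: -8.474 -7.136 9.273 1.612
step 41 | q: -0.317 -3.404 0.942 1.129 | w: 0.106 -0.075 -0.309 -0.411 | ee: -0.438 -0.033 -0.005
any joint saturated: yes
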